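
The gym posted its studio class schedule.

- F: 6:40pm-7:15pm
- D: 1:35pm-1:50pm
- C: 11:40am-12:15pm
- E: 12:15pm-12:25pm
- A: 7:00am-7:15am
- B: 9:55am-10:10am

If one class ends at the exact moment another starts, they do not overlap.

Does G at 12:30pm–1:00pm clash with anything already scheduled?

A: ends 7:15am at or before G starts 12:30pm → clear.
B: ends 10:10am at or before G starts 12:30pm → clear.
C: ends 12:15pm at or before G starts 12:30pm → clear.
E: ends 12:25pm at or before G starts 12:30pm → clear.
D: starts 1:35pm at or after G ends 1:00pm → clear.
F: starts 6:40pm at or after G ends 1:00pm → clear.

No — it doesn't clash with anything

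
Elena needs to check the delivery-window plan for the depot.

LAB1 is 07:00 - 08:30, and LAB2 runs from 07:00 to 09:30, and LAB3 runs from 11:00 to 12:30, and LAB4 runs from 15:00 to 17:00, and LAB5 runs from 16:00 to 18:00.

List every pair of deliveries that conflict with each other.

LAB1 & LAB2, LAB4 & LAB5

Sorted by start: LAB1, LAB2, LAB3, LAB4, LAB5.
LAB2 starts before LAB1 ends → LAB1 and LAB2 overlap.
LAB3 starts after LAB1 ends, so LAB1 has no further overlaps.
LAB3 starts after LAB2 ends, so LAB2 has no further overlaps.
LAB4 starts after LAB3 ends, so LAB3 has no further overlaps.
LAB5 starts before LAB4 ends → LAB4 and LAB5 overlap.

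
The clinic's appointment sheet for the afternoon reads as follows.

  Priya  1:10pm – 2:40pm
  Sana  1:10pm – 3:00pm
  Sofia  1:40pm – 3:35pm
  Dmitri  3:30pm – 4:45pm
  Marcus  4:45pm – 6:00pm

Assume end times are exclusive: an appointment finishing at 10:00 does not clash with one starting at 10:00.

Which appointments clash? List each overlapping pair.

Dmitri & Sofia, Priya & Sana, Priya & Sofia, Sana & Sofia

Check each pair: they overlap iff neither finishes before the other starts.
Sorted by start: Priya, Sana, Sofia, Dmitri, Marcus.
Sana starts before Priya ends → Priya and Sana overlap.
Sofia starts before Priya ends → Priya and Sofia overlap.
Dmitri starts after Priya ends, so Priya has no further overlaps.
Sofia starts before Sana ends → Sana and Sofia overlap.
Dmitri starts after Sana ends, so Sana has no further overlaps.
Dmitri starts before Sofia ends → Sofia and Dmitri overlap.
Marcus starts after Sofia ends.
Marcus starts exactly when Dmitri ends (back-to-back, no overlap).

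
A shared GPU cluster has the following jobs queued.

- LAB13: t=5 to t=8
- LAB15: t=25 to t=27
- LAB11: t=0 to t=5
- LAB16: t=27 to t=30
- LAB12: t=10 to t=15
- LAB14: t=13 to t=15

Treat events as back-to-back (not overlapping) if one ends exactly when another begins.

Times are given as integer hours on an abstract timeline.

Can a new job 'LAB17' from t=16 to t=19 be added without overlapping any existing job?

LAB11: ends t=5 at or before LAB17 starts t=16 → clear.
LAB13: ends t=8 at or before LAB17 starts t=16 → clear.
LAB12: ends t=15 at or before LAB17 starts t=16 → clear.
LAB14: ends t=15 at or before LAB17 starts t=16 → clear.
LAB15: starts t=25 at or after LAB17 ends t=19 → clear.
LAB16: starts t=27 at or after LAB17 ends t=19 → clear.

Yes — the slot is free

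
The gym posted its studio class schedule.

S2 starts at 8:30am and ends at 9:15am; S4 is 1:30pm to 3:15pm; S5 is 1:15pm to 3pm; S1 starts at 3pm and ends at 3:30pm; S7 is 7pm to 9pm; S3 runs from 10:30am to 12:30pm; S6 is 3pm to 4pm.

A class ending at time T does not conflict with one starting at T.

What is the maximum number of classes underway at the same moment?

3

Sort all start/end points and keep a running count:
8:30am start S2 → 1
9:15am end S2 → 0
10:30am start S3 → 1
12:30pm end S3 → 0
1:15pm start S5 → 1
1:30pm start S4 → 2
3pm end S5 → 1
3pm start S1 → 2
3pm start S6 → 3
3:15pm end S4 → 2
3:30pm end S1 → 1
4pm end S6 → 0
7pm start S7 → 1
9pm end S7 → 0
Peak is 3, at 3pm (S1, S4, S6).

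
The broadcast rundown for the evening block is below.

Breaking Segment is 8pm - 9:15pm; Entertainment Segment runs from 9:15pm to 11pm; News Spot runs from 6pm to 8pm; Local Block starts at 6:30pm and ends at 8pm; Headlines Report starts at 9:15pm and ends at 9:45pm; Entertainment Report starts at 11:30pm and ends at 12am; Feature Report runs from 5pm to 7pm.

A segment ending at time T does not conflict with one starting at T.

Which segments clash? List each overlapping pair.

Two intervals overlap when each starts before the other ends.
Sorted by start: Feature Report, News Spot, Local Block, Breaking Segment, Entertainment Segment, Headlines Report, Entertainment Report.
News Spot starts before Feature Report ends → Feature Report and News Spot overlap.
Local Block starts before Feature Report ends → Feature Report and Local Block overlap.
Breaking Segment starts after Feature Report ends, so Feature Report has no further overlaps.
Local Block starts before News Spot ends → News Spot and Local Block overlap.
Breaking Segment starts exactly when News Spot ends (back-to-back, no overlap), so News Spot has no further overlaps.
Breaking Segment starts exactly when Local Block ends (back-to-back, no overlap), so Local Block has no further overlaps.
Entertainment Segment starts exactly when Breaking Segment ends (back-to-back, no overlap), so Breaking Segment has no further overlaps.
Headlines Report starts before Entertainment Segment ends → Entertainment Segment and Headlines Report overlap.
Entertainment Report starts after Entertainment Segment ends.
Entertainment Report starts after Headlines Report ends.

Entertainment Segment & Headlines Report, Feature Report & Local Block, Feature Report & News Spot, Local Block & News Spot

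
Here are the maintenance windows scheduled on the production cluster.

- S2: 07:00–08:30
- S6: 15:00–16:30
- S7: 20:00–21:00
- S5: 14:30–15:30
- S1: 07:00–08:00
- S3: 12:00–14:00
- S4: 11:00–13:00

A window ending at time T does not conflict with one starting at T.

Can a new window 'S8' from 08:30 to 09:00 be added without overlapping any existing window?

Yes — the slot is free

S1: ends 08:00 at or before S8 starts 08:30 → clear.
S2: ends 08:30 at or before S8 starts 08:30 → clear.
S4: starts 11:00 at or after S8 ends 09:00 → clear.
S3: starts 12:00 at or after S8 ends 09:00 → clear.
S5: starts 14:30 at or after S8 ends 09:00 → clear.
S6: starts 15:00 at or after S8 ends 09:00 → clear.
S7: starts 20:00 at or after S8 ends 09:00 → clear.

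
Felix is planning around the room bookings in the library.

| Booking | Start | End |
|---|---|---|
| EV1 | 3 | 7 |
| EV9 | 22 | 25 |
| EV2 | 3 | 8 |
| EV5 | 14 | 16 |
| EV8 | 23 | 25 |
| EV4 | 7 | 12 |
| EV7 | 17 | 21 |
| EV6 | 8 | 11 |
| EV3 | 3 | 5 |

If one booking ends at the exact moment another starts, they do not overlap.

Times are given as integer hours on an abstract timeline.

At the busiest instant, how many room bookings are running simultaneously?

3

Walk through starts and ends in time order (an end at T is processed before a start at T):
3 start EV1 → 1
3 start EV2 → 2
3 start EV3 → 3
5 end EV3 → 2
7 end EV1 → 1
7 start EV4 → 2
8 end EV2 → 1
8 start EV6 → 2
11 end EV6 → 1
12 end EV4 → 0
14 start EV5 → 1
16 end EV5 → 0
17 start EV7 → 1
21 end EV7 → 0
22 start EV9 → 1
23 start EV8 → 2
25 end EV8 → 1
25 end EV9 → 0
Peak is 3, at 3 (EV1, EV2, EV3).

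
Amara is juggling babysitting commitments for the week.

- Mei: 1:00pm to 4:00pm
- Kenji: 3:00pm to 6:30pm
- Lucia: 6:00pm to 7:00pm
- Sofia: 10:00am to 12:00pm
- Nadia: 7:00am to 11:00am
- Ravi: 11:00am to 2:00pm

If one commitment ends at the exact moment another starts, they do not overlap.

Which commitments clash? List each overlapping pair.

Kenji & Lucia, Kenji & Mei, Mei & Ravi, Nadia & Sofia, Ravi & Sofia

Sorted by start: Nadia, Sofia, Ravi, Mei, Kenji, Lucia.
Sofia starts before Nadia ends → Nadia and Sofia overlap.
Ravi starts exactly when Nadia ends (back-to-back, no overlap), so Nadia has no further overlaps.
Ravi starts before Sofia ends → Sofia and Ravi overlap.
Mei starts after Sofia ends, so Sofia has no further overlaps.
Mei starts before Ravi ends → Ravi and Mei overlap.
Kenji starts after Ravi ends, so Ravi has no further overlaps.
Kenji starts before Mei ends → Mei and Kenji overlap.
Lucia starts after Mei ends.
Lucia starts before Kenji ends → Kenji and Lucia overlap.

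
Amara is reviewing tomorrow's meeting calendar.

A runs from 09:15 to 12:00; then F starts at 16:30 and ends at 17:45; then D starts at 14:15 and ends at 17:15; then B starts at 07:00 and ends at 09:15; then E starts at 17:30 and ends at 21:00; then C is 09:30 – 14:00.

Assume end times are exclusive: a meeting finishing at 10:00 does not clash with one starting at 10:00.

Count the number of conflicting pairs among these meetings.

3

Sorted by start: B, A, C, D, F, E.
A starts exactly when B ends (back-to-back, no overlap), so nothing later overlaps B either.
C starts before A ends → A and C overlap.
D starts after A ends, so nothing later overlaps A either.
D starts after C ends, so nothing later overlaps C either.
F starts before D ends → D and F overlap.
E starts after D ends.
E starts before F ends → F and E overlap.
Overlapping pairs: A & C, D & F, E & F — 3 in total.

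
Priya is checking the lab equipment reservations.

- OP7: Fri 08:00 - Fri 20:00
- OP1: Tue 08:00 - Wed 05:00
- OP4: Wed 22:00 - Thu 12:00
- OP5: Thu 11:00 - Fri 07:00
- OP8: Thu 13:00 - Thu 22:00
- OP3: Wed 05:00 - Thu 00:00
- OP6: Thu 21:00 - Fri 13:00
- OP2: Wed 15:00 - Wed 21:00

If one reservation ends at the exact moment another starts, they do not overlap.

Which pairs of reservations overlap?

OP2 & OP3, OP3 & OP4, OP4 & OP5, OP5 & OP6, OP5 & OP8, OP6 & OP7, OP6 & OP8

Sorted by start: OP1, OP3, OP2, OP4, OP5, OP8, OP6, OP7.
OP3 starts exactly when OP1 ends (back-to-back, no overlap), so nothing later overlaps OP1 either.
OP2 starts before OP3 ends → OP3 and OP2 overlap.
OP4 starts before OP3 ends → OP3 and OP4 overlap.
OP5 starts after OP3 ends, so nothing later overlaps OP3 either.
OP4 starts after OP2 ends, so nothing later overlaps OP2 either.
OP5 starts before OP4 ends → OP4 and OP5 overlap.
OP8 starts after OP4 ends, so nothing later overlaps OP4 either.
OP8 starts before OP5 ends → OP5 and OP8 overlap.
OP6 starts before OP5 ends → OP5 and OP6 overlap.
OP7 starts after OP5 ends.
OP6 starts before OP8 ends → OP8 and OP6 overlap.
OP7 starts after OP8 ends.
OP7 starts before OP6 ends → OP6 and OP7 overlap.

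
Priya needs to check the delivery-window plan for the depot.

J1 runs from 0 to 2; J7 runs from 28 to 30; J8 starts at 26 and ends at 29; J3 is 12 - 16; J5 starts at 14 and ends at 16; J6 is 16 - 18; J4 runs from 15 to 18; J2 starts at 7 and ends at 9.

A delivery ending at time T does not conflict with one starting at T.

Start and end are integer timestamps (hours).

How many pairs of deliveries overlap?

5

Two intervals overlap when each starts before the other ends.
Sorted by start: J1, J2, J3, J5, J4, J6, J8, J7.
J2 starts after J1 ends, so nothing later overlaps J1 either.
J3 starts after J2 ends, so nothing later overlaps J2 either.
J5 starts before J3 ends → J3 and J5 overlap.
J4 starts before J3 ends → J3 and J4 overlap.
J6 starts exactly when J3 ends (back-to-back, no overlap), so nothing later overlaps J3 either.
J4 starts before J5 ends → J5 and J4 overlap.
J6 starts exactly when J5 ends (back-to-back, no overlap), so nothing later overlaps J5 either.
J6 starts before J4 ends → J4 and J6 overlap.
J8 starts after J4 ends, so nothing later overlaps J4 either.
J8 starts after J6 ends, so nothing later overlaps J6 either.
J7 starts before J8 ends → J8 and J7 overlap.
Overlapping pairs: J3 & J4, J3 & J5, J4 & J5, J4 & J6, J7 & J8 — 5 in total.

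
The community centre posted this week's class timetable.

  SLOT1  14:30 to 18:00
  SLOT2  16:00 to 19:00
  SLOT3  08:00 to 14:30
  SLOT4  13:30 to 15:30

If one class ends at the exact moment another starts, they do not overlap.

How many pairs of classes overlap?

Sorted by start: SLOT3, SLOT4, SLOT1, SLOT2.
SLOT4 starts before SLOT3 ends → SLOT3 and SLOT4 overlap.
SLOT1 starts exactly when SLOT3 ends (back-to-back, no overlap); SLOT3 is clear from here.
SLOT1 starts before SLOT4 ends → SLOT4 and SLOT1 overlap.
SLOT2 starts after SLOT4 ends.
SLOT2 starts before SLOT1 ends → SLOT1 and SLOT2 overlap.
Overlapping pairs: SLOT1 & SLOT2, SLOT1 & SLOT4, SLOT3 & SLOT4 — 3 in total.

3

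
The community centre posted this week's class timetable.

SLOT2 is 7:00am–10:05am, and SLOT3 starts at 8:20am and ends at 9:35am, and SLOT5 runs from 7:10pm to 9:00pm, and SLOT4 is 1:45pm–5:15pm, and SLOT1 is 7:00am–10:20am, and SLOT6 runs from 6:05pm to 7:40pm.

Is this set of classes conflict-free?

No

Check each pair: they overlap iff neither finishes before the other starts.
Sorted by start: SLOT1, SLOT2, SLOT3, SLOT4, SLOT6, SLOT5.
SLOT2 starts before SLOT1 ends → SLOT1 and SLOT2 overlap.
That's a conflict, so the schedule is not conflict-free.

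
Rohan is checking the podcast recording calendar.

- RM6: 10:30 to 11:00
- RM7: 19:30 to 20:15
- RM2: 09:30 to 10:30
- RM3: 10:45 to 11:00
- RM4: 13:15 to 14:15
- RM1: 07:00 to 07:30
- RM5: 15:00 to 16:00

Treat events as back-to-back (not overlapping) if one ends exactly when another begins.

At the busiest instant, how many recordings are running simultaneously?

Walk through starts and ends in time order (an end at T is processed before a start at T):
07:00 start RM1 → 1
07:30 end RM1 → 0
09:30 start RM2 → 1
10:30 end RM2 → 0
10:30 start RM6 → 1
10:45 start RM3 → 2
11:00 end RM3 → 1
11:00 end RM6 → 0
13:15 start RM4 → 1
14:15 end RM4 → 0
15:00 start RM5 → 1
16:00 end RM5 → 0
19:30 start RM7 → 1
20:15 end RM7 → 0
Peak is 2, at 10:45 (RM3, RM6).

2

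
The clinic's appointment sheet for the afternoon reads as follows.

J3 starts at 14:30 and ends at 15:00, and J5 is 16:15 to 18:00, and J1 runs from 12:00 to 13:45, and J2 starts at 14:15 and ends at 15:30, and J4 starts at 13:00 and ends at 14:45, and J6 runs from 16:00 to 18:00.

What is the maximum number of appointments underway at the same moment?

3

Sweep the timeline, counting +1 at each start and −1 at each end (ends before starts at a tie):
12:00 start J1 → 1
13:00 start J4 → 2
13:45 end J1 → 1
14:15 start J2 → 2
14:30 start J3 → 3
14:45 end J4 → 2
15:00 end J3 → 1
15:30 end J2 → 0
16:00 start J6 → 1
16:15 start J5 → 2
18:00 end J5 → 1
18:00 end J6 → 0
Peak is 3, at 14:30 (J2, J3, J4).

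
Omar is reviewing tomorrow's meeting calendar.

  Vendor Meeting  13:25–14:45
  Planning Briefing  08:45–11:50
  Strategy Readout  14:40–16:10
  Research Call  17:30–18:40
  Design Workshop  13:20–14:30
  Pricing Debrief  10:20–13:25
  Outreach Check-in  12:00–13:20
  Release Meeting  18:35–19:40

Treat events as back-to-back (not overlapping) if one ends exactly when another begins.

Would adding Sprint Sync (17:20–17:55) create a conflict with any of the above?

Planning Briefing: ends 11:50 at or before Sprint Sync starts 17:20 → clear.
Pricing Debrief: ends 13:25 at or before Sprint Sync starts 17:20 → clear.
Outreach Check-in: ends 13:20 at or before Sprint Sync starts 17:20 → clear.
Design Workshop: ends 14:30 at or before Sprint Sync starts 17:20 → clear.
Vendor Meeting: ends 14:45 at or before Sprint Sync starts 17:20 → clear.
Strategy Readout: ends 16:10 at or before Sprint Sync starts 17:20 → clear.
Research Call: starts 17:30 before Sprint Sync ends 17:55, and ends 18:40 after Sprint Sync starts 17:20 → overlap.
Release Meeting: starts 18:35 at or after Sprint Sync ends 17:55 → clear.
Sprint Sync overlaps Research Call.

Yes — it overlaps Research Call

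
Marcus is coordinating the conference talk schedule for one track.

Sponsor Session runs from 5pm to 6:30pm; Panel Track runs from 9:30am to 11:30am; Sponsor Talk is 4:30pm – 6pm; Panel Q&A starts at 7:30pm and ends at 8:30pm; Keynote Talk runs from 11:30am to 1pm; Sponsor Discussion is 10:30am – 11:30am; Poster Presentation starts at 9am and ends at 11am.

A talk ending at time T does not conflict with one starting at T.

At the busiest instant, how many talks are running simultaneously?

Walk through starts and ends in time order (an end at T is processed before a start at T):
9am start Poster Presentation → 1
9:30am start Panel Track → 2
10:30am start Sponsor Discussion → 3
11am end Poster Presentation → 2
11:30am end Panel Track → 1
11:30am end Sponsor Discussion → 0
11:30am start Keynote Talk → 1
1pm end Keynote Talk → 0
4:30pm start Sponsor Talk → 1
5pm start Sponsor Session → 2
6pm end Sponsor Talk → 1
6:30pm end Sponsor Session → 0
7:30pm start Panel Q&A → 1
8:30pm end Panel Q&A → 0
Peak is 3, at 10:30am (Panel Track, Poster Presentation, Sponsor Discussion).

3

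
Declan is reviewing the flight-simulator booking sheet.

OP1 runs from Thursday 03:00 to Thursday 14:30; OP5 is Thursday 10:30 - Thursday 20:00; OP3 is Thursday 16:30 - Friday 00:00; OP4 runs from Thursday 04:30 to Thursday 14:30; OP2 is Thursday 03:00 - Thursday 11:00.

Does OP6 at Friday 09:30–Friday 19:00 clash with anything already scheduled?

No — it doesn't clash with anything

OP1: ends Thursday 14:30 at or before OP6 starts Friday 09:30 → clear.
OP2: ends Thursday 11:00 at or before OP6 starts Friday 09:30 → clear.
OP4: ends Thursday 14:30 at or before OP6 starts Friday 09:30 → clear.
OP5: ends Thursday 20:00 at or before OP6 starts Friday 09:30 → clear.
OP3: ends Friday 00:00 at or before OP6 starts Friday 09:30 → clear.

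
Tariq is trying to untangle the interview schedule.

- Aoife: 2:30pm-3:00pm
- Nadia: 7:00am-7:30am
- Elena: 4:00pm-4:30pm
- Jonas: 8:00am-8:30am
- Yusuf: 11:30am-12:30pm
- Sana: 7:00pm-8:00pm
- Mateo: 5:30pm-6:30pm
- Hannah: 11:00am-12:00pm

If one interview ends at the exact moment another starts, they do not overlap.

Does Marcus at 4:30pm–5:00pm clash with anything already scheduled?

No — it doesn't clash with anything

Nadia: ends 7:30am at or before Marcus starts 4:30pm → clear.
Jonas: ends 8:30am at or before Marcus starts 4:30pm → clear.
Hannah: ends 12:00pm at or before Marcus starts 4:30pm → clear.
Yusuf: ends 12:30pm at or before Marcus starts 4:30pm → clear.
Aoife: ends 3:00pm at or before Marcus starts 4:30pm → clear.
Elena: ends 4:30pm at or before Marcus starts 4:30pm → clear.
Mateo: starts 5:30pm at or after Marcus ends 5:00pm → clear.
Sana: starts 7:00pm at or after Marcus ends 5:00pm → clear.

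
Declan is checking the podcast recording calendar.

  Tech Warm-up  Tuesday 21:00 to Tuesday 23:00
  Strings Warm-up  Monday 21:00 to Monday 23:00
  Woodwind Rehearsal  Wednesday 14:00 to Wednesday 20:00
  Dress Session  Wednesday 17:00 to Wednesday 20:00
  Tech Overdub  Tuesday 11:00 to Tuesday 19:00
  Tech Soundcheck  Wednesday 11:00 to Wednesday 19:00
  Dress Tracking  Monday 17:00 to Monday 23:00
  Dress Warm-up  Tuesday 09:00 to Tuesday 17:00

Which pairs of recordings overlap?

Sorted by start: Dress Tracking, Strings Warm-up, Dress Warm-up, Tech Overdub, Tech Warm-up, Tech Soundcheck, Woodwind Rehearsal, Dress Session.
Strings Warm-up starts before Dress Tracking ends → Dress Tracking and Strings Warm-up overlap.
Dress Warm-up starts after Dress Tracking ends — done with Dress Tracking.
Dress Warm-up starts after Strings Warm-up ends — done with Strings Warm-up.
Tech Overdub starts before Dress Warm-up ends → Dress Warm-up and Tech Overdub overlap.
Tech Warm-up starts after Dress Warm-up ends — done with Dress Warm-up.
Tech Warm-up starts after Tech Overdub ends — done with Tech Overdub.
Tech Soundcheck starts after Tech Warm-up ends — done with Tech Warm-up.
Woodwind Rehearsal starts before Tech Soundcheck ends → Tech Soundcheck and Woodwind Rehearsal overlap.
Dress Session starts before Tech Soundcheck ends → Tech Soundcheck and Dress Session overlap.
Dress Session starts before Woodwind Rehearsal ends → Woodwind Rehearsal and Dress Session overlap.

Dress Session & Tech Soundcheck, Dress Session & Woodwind Rehearsal, Dress Tracking & Strings Warm-up, Dress Warm-up & Tech Overdub, Tech Soundcheck & Woodwind Rehearsal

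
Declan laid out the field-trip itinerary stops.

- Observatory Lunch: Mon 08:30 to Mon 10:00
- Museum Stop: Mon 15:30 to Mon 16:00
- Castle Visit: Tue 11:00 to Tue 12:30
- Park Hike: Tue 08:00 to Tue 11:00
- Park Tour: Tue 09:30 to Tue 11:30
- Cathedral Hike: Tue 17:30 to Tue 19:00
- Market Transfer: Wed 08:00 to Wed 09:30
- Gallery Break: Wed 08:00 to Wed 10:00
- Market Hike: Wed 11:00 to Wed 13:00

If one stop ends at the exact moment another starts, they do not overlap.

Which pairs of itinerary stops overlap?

Castle Visit & Park Tour, Gallery Break & Market Transfer, Park Hike & Park Tour

Sorted by start: Observatory Lunch, Museum Stop, Park Hike, Park Tour, Castle Visit, Cathedral Hike, Market Transfer, Gallery Break, Market Hike.
Museum Stop starts after Observatory Lunch ends, so nothing later overlaps Observatory Lunch either.
Park Hike starts after Museum Stop ends, so nothing later overlaps Museum Stop either.
Park Tour starts before Park Hike ends → Park Hike and Park Tour overlap.
Castle Visit starts exactly when Park Hike ends (back-to-back, no overlap), so nothing later overlaps Park Hike either.
Castle Visit starts before Park Tour ends → Park Tour and Castle Visit overlap.
Cathedral Hike starts after Park Tour ends, so nothing later overlaps Park Tour either.
Cathedral Hike starts after Castle Visit ends, so nothing later overlaps Castle Visit either.
Market Transfer starts after Cathedral Hike ends, so nothing later overlaps Cathedral Hike either.
Gallery Break starts before Market Transfer ends → Market Transfer and Gallery Break overlap.
Market Hike starts after Market Transfer ends.
Market Hike starts after Gallery Break ends.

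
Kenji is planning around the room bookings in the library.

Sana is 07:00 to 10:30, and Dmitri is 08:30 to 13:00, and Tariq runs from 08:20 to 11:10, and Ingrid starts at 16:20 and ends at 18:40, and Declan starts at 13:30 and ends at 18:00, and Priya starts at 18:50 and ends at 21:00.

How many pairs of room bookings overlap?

4

Sorted by start: Sana, Tariq, Dmitri, Declan, Ingrid, Priya.
Tariq starts before Sana ends → Sana and Tariq overlap.
Dmitri starts before Sana ends → Sana and Dmitri overlap.
Declan starts after Sana ends, so Sana has no further overlaps.
Dmitri starts before Tariq ends → Tariq and Dmitri overlap.
Declan starts after Tariq ends, so Tariq has no further overlaps.
Declan starts after Dmitri ends, so Dmitri has no further overlaps.
Ingrid starts before Declan ends → Declan and Ingrid overlap.
Priya starts after Declan ends.
Priya starts after Ingrid ends.
Overlapping pairs: Declan & Ingrid, Dmitri & Sana, Dmitri & Tariq, Sana & Tariq — 4 in total.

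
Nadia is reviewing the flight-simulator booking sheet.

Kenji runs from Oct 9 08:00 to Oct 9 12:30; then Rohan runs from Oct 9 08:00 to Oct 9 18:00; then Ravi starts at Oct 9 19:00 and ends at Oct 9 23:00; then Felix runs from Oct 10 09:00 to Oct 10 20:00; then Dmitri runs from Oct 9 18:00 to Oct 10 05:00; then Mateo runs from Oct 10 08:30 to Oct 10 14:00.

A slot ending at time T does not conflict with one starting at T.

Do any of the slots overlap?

Yes

Sorted by start: Kenji, Rohan, Dmitri, Ravi, Mateo, Felix.
Rohan starts before Kenji ends → Kenji and Rohan overlap.
That's a conflict, so the schedule is not conflict-free.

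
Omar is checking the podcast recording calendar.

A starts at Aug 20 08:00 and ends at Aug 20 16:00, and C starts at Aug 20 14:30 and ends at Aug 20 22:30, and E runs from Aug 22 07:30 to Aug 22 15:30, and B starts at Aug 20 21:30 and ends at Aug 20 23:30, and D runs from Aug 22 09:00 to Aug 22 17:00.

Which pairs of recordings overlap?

A & C, B & C, D & E

Check each pair: they overlap iff neither finishes before the other starts.
Sorted by start: A, C, B, E, D.
C starts before A ends → A and C overlap.
B starts after A ends; A is clear from here.
B starts before C ends → C and B overlap.
E starts after C ends; C is clear from here.
E starts after B ends; B is clear from here.
D starts before E ends → E and D overlap.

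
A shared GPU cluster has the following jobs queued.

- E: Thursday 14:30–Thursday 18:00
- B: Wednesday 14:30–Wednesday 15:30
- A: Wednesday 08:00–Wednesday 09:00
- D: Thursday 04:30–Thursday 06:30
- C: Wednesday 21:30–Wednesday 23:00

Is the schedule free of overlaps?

Yes

Sorted by start: A, B, C, D, E.
B starts after A ends, so nothing later overlaps A either.
C starts after B ends, so nothing later overlaps B either.
D starts after C ends, so nothing later overlaps C either.
E starts after D ends.
Every pair is clear; the schedule has no overlaps.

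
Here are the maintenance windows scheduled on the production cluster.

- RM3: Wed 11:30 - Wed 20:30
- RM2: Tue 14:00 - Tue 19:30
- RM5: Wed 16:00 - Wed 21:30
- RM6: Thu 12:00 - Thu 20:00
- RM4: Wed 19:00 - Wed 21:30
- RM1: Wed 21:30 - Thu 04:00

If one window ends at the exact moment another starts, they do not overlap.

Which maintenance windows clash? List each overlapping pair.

RM3 & RM4, RM3 & RM5, RM4 & RM5

Two intervals overlap when each starts before the other ends.
Sorted by start: RM2, RM3, RM5, RM4, RM1, RM6.
RM3 starts after RM2 ends — done with RM2.
RM5 starts before RM3 ends → RM3 and RM5 overlap.
RM4 starts before RM3 ends → RM3 and RM4 overlap.
RM1 starts after RM3 ends — done with RM3.
RM4 starts before RM5 ends → RM5 and RM4 overlap.
RM1 starts exactly when RM5 ends (back-to-back, no overlap) — done with RM5.
RM1 starts exactly when RM4 ends (back-to-back, no overlap) — done with RM4.
RM6 starts after RM1 ends.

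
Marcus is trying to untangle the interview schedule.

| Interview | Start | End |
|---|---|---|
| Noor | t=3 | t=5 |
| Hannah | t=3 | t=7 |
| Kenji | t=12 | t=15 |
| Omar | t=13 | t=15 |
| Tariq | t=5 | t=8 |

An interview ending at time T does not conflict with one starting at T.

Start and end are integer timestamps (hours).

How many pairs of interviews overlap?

3

Sorted by start: Noor, Hannah, Tariq, Kenji, Omar.
Hannah starts before Noor ends → Noor and Hannah overlap.
Tariq starts exactly when Noor ends (back-to-back, no overlap), so Noor has no further overlaps.
Tariq starts before Hannah ends → Hannah and Tariq overlap.
Kenji starts after Hannah ends, so Hannah has no further overlaps.
Kenji starts after Tariq ends, so Tariq has no further overlaps.
Omar starts before Kenji ends → Kenji and Omar overlap.
Overlapping pairs: Hannah & Noor, Hannah & Tariq, Kenji & Omar — 3 in total.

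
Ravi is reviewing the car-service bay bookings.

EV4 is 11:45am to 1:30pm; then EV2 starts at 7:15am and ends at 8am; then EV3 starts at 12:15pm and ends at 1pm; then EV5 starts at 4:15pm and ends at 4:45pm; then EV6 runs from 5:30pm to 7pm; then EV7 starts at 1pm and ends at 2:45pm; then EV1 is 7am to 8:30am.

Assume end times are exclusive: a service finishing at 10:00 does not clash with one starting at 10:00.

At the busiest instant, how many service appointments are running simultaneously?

Sweep the timeline, counting +1 at each start and −1 at each end (ends before starts at a tie):
7am start EV1 → 1
7:15am start EV2 → 2
8am end EV2 → 1
8:30am end EV1 → 0
11:45am start EV4 → 1
12:15pm start EV3 → 2
1pm end EV3 → 1
1pm start EV7 → 2
1:30pm end EV4 → 1
2:45pm end EV7 → 0
4:15pm start EV5 → 1
4:45pm end EV5 → 0
5:30pm start EV6 → 1
7pm end EV6 → 0
Peak is 2, at 7:15am (EV1, EV2).

2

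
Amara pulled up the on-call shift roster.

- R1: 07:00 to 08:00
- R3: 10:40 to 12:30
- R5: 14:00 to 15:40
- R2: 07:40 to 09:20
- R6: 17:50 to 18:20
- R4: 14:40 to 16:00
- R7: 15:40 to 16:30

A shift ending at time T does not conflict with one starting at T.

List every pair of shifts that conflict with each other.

R1 & R2, R4 & R5, R4 & R7

Sorted by start: R1, R2, R3, R5, R4, R7, R6.
R2 starts before R1 ends → R1 and R2 overlap.
R3 starts after R1 ends — done with R1.
R3 starts after R2 ends — done with R2.
R5 starts after R3 ends — done with R3.
R4 starts before R5 ends → R5 and R4 overlap.
R7 starts exactly when R5 ends (back-to-back, no overlap) — done with R5.
R7 starts before R4 ends → R4 and R7 overlap.
R6 starts after R4 ends.
R6 starts after R7 ends.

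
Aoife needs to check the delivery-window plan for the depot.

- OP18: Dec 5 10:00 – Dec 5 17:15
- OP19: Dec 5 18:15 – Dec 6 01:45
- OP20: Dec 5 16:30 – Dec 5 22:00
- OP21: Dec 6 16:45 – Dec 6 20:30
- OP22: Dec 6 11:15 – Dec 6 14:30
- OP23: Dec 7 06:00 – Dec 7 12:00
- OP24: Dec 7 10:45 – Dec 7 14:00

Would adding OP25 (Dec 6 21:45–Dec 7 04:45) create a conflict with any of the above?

No — it doesn't clash with anything

OP18: ends Dec 5 17:15 at or before OP25 starts Dec 6 21:45 → clear.
OP20: ends Dec 5 22:00 at or before OP25 starts Dec 6 21:45 → clear.
OP19: ends Dec 6 01:45 at or before OP25 starts Dec 6 21:45 → clear.
OP22: ends Dec 6 14:30 at or before OP25 starts Dec 6 21:45 → clear.
OP21: ends Dec 6 20:30 at or before OP25 starts Dec 6 21:45 → clear.
OP23: starts Dec 7 06:00 at or after OP25 ends Dec 7 04:45 → clear.
OP24: starts Dec 7 10:45 at or after OP25 ends Dec 7 04:45 → clear.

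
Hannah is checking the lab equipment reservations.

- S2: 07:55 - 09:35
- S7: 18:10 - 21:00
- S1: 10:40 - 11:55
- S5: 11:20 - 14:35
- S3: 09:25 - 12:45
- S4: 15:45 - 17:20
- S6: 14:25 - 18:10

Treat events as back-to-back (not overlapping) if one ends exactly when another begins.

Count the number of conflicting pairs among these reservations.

6

Two intervals overlap when each starts before the other ends.
Sorted by start: S2, S3, S1, S5, S6, S4, S7.
S3 starts before S2 ends → S2 and S3 overlap.
S1 starts after S2 ends, so S2 has no further overlaps.
S1 starts before S3 ends → S3 and S1 overlap.
S5 starts before S3 ends → S3 and S5 overlap.
S6 starts after S3 ends, so S3 has no further overlaps.
S5 starts before S1 ends → S1 and S5 overlap.
S6 starts after S1 ends, so S1 has no further overlaps.
S6 starts before S5 ends → S5 and S6 overlap.
S4 starts after S5 ends, so S5 has no further overlaps.
S4 starts before S6 ends → S6 and S4 overlap.
S7 starts exactly when S6 ends (back-to-back, no overlap).
S7 starts after S4 ends.
Overlapping pairs: S1 & S3, S1 & S5, S2 & S3, S3 & S5, S4 & S6, S5 & S6 — 6 in total.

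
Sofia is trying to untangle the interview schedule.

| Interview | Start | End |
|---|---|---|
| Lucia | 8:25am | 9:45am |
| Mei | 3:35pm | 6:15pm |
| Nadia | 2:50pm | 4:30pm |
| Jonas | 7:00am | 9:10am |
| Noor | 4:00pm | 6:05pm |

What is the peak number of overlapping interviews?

Sort all start/end points and keep a running count:
7:00am start Jonas → 1
8:25am start Lucia → 2
9:10am end Jonas → 1
9:45am end Lucia → 0
2:50pm start Nadia → 1
3:35pm start Mei → 2
4:00pm start Noor → 3
4:30pm end Nadia → 2
6:05pm end Noor → 1
6:15pm end Mei → 0
Peak is 3, at 4:00pm (Mei, Nadia, Noor).

3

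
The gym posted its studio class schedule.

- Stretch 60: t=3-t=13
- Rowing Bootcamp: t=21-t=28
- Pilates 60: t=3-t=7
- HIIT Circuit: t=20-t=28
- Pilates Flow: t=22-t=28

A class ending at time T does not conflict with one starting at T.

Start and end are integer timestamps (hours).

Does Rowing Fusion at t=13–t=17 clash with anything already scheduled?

No — it doesn't clash with anything

Pilates 60: ends t=7 at or before Rowing Fusion starts t=13 → clear.
Stretch 60: ends t=13 at or before Rowing Fusion starts t=13 → clear.
HIIT Circuit: starts t=20 at or after Rowing Fusion ends t=17 → clear.
Rowing Bootcamp: starts t=21 at or after Rowing Fusion ends t=17 → clear.
Pilates Flow: starts t=22 at or after Rowing Fusion ends t=17 → clear.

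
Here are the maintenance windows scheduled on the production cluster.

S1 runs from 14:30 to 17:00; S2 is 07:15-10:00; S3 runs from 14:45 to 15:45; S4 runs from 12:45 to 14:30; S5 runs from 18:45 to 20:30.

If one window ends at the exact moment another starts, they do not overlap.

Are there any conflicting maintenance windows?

Yes

Check each pair: they overlap iff neither finishes before the other starts.
Sorted by start: S2, S4, S1, S3, S5.
S4 starts after S2 ends, so nothing later overlaps S2 either.
S1 starts exactly when S4 ends (back-to-back, no overlap), so nothing later overlaps S4 either.
S3 starts before S1 ends → S1 and S3 overlap.
That's a conflict, so the schedule is not conflict-free.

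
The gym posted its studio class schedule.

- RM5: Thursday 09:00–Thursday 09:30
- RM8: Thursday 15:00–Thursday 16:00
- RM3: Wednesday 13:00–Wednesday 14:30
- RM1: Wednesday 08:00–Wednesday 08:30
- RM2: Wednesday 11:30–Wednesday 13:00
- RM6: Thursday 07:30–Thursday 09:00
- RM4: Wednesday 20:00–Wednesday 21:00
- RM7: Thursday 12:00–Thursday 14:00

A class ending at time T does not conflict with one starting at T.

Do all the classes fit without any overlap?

Yes

Sorted by start: RM1, RM2, RM3, RM4, RM6, RM5, RM7, RM8.
RM2 starts after RM1 ends; RM1 is clear from here.
RM3 starts exactly when RM2 ends (back-to-back, no overlap); RM2 is clear from here.
RM4 starts after RM3 ends; RM3 is clear from here.
RM6 starts after RM4 ends; RM4 is clear from here.
RM5 starts exactly when RM6 ends (back-to-back, no overlap); RM6 is clear from here.
RM7 starts after RM5 ends; RM5 is clear from here.
RM8 starts after RM7 ends.
Every pair is clear; the schedule has no overlaps.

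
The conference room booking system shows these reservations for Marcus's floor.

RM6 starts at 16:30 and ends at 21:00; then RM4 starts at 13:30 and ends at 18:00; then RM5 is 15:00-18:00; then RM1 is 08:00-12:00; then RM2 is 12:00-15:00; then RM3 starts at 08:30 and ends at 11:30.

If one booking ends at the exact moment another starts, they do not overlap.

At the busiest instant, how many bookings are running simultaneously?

3

Sweep the timeline, counting +1 at each start and −1 at each end (ends before starts at a tie):
08:00 start RM1 → 1
08:30 start RM3 → 2
11:30 end RM3 → 1
12:00 end RM1 → 0
12:00 start RM2 → 1
13:30 start RM4 → 2
15:00 end RM2 → 1
15:00 start RM5 → 2
16:30 start RM6 → 3
18:00 end RM4 → 2
18:00 end RM5 → 1
21:00 end RM6 → 0
Peak is 3, at 16:30 (RM4, RM5, RM6).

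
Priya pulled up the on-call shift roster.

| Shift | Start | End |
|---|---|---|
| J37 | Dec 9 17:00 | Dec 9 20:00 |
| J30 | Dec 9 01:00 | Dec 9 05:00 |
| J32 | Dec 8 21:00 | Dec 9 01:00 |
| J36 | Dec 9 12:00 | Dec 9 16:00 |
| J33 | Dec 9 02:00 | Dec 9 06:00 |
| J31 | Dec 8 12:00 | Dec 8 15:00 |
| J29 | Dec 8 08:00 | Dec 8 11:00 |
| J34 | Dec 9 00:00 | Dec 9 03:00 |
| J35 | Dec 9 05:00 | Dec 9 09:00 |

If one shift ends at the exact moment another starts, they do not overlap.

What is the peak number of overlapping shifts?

Sweep the timeline, counting +1 at each start and −1 at each end (ends before starts at a tie):
Dec 8 08:00 start J29 → 1
Dec 8 11:00 end J29 → 0
Dec 8 12:00 start J31 → 1
Dec 8 15:00 end J31 → 0
Dec 8 21:00 start J32 → 1
Dec 9 00:00 start J34 → 2
Dec 9 01:00 end J32 → 1
Dec 9 01:00 start J30 → 2
Dec 9 02:00 start J33 → 3
Dec 9 03:00 end J34 → 2
Dec 9 05:00 end J30 → 1
Dec 9 05:00 start J35 → 2
Dec 9 06:00 end J33 → 1
Dec 9 09:00 end J35 → 0
Dec 9 12:00 start J36 → 1
Dec 9 16:00 end J36 → 0
Dec 9 17:00 start J37 → 1
Dec 9 20:00 end J37 → 0
Peak is 3, at Dec 9 02:00 (J30, J33, J34).

3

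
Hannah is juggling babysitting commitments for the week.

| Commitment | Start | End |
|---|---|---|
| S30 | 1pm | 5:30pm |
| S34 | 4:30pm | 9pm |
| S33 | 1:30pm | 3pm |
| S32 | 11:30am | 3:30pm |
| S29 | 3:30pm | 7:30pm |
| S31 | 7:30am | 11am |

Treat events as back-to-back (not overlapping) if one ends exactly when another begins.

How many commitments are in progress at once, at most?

3

Walk through starts and ends in time order (an end at T is processed before a start at T):
7:30am start S31 → 1
11am end S31 → 0
11:30am start S32 → 1
1pm start S30 → 2
1:30pm start S33 → 3
3pm end S33 → 2
3:30pm end S32 → 1
3:30pm start S29 → 2
4:30pm start S34 → 3
5:30pm end S30 → 2
7:30pm end S29 → 1
9pm end S34 → 0
Peak is 3, at 1:30pm (S30, S32, S33).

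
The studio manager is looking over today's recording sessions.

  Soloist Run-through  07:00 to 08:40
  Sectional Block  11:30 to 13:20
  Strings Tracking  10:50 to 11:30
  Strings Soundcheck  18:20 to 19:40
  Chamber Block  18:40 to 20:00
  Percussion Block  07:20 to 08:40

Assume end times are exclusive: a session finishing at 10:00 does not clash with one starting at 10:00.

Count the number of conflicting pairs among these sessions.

2

Two intervals overlap when each starts before the other ends.
Sorted by start: Soloist Run-through, Percussion Block, Strings Tracking, Sectional Block, Strings Soundcheck, Chamber Block.
Percussion Block starts before Soloist Run-through ends → Soloist Run-through and Percussion Block overlap.
Strings Tracking starts after Soloist Run-through ends; Soloist Run-through is clear from here.
Strings Tracking starts after Percussion Block ends; Percussion Block is clear from here.
Sectional Block starts exactly when Strings Tracking ends (back-to-back, no overlap); Strings Tracking is clear from here.
Strings Soundcheck starts after Sectional Block ends; Sectional Block is clear from here.
Chamber Block starts before Strings Soundcheck ends → Strings Soundcheck and Chamber Block overlap.
Overlapping pairs: Chamber Block & Strings Soundcheck, Percussion Block & Soloist Run-through — 2 in total.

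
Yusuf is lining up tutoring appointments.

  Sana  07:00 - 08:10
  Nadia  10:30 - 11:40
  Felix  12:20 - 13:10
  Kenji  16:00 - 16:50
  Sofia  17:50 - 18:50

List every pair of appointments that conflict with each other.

no conflicts

Two intervals overlap when each starts before the other ends.
Sorted by start: Sana, Nadia, Felix, Kenji, Sofia.
Nadia starts after Sana ends, so Sana has no further overlaps.
Felix starts after Nadia ends, so Nadia has no further overlaps.
Kenji starts after Felix ends, so Felix has no further overlaps.
Sofia starts after Kenji ends.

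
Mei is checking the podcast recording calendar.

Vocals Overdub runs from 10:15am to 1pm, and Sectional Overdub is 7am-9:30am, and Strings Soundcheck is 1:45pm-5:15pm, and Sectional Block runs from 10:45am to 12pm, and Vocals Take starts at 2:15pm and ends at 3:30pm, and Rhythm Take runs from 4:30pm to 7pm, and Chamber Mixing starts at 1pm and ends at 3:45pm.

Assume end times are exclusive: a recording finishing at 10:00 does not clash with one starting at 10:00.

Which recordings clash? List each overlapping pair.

Chamber Mixing & Strings Soundcheck, Chamber Mixing & Vocals Take, Rhythm Take & Strings Soundcheck, Sectional Block & Vocals Overdub, Strings Soundcheck & Vocals Take

Sorted by start: Sectional Overdub, Vocals Overdub, Sectional Block, Chamber Mixing, Strings Soundcheck, Vocals Take, Rhythm Take.
Vocals Overdub starts after Sectional Overdub ends, so nothing later overlaps Sectional Overdub either.
Sectional Block starts before Vocals Overdub ends → Vocals Overdub and Sectional Block overlap.
Chamber Mixing starts exactly when Vocals Overdub ends (back-to-back, no overlap), so nothing later overlaps Vocals Overdub either.
Chamber Mixing starts after Sectional Block ends, so nothing later overlaps Sectional Block either.
Strings Soundcheck starts before Chamber Mixing ends → Chamber Mixing and Strings Soundcheck overlap.
Vocals Take starts before Chamber Mixing ends → Chamber Mixing and Vocals Take overlap.
Rhythm Take starts after Chamber Mixing ends.
Vocals Take starts before Strings Soundcheck ends → Strings Soundcheck and Vocals Take overlap.
Rhythm Take starts before Strings Soundcheck ends → Strings Soundcheck and Rhythm Take overlap.
Rhythm Take starts after Vocals Take ends.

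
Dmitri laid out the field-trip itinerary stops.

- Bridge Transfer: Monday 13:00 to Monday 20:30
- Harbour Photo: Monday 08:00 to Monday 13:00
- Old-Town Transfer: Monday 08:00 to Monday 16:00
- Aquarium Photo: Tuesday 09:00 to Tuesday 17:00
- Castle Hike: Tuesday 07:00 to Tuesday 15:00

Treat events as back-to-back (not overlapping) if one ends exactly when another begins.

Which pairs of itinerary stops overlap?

Sorted by start: Harbour Photo, Old-Town Transfer, Bridge Transfer, Castle Hike, Aquarium Photo.
Old-Town Transfer starts before Harbour Photo ends → Harbour Photo and Old-Town Transfer overlap.
Bridge Transfer starts exactly when Harbour Photo ends (back-to-back, no overlap), so Harbour Photo has no further overlaps.
Bridge Transfer starts before Old-Town Transfer ends → Old-Town Transfer and Bridge Transfer overlap.
Castle Hike starts after Old-Town Transfer ends, so Old-Town Transfer has no further overlaps.
Castle Hike starts after Bridge Transfer ends, so Bridge Transfer has no further overlaps.
Aquarium Photo starts before Castle Hike ends → Castle Hike and Aquarium Photo overlap.

Aquarium Photo & Castle Hike, Bridge Transfer & Old-Town Transfer, Harbour Photo & Old-Town Transfer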